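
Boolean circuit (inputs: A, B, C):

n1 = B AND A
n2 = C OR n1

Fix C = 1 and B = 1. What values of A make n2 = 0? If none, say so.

With C = 1 and B = 1 fixed, none of the 2 settings of A give n2 = 0.
For example, with A=0:
n1 = B AND A = 1 AND 0 = 0
n2 = C OR n1 = 1 OR 0 = 1
giving n2 = 1 ≠ 0.

no solution exists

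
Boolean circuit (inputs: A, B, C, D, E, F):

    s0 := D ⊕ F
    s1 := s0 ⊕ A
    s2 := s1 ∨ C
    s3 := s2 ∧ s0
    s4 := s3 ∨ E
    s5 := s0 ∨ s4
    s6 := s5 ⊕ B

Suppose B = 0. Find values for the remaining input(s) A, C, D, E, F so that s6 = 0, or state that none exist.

s6 = s5 ⊕ B must be 0, so s5 and B are equal.
Check with B = 0 and A=1, C=0, D=0, E=0, F=0:
s0 = D ⊕ F = 0 ⊕ 0 = 0
s1 = s0 ⊕ A = 0 ⊕ 1 = 1
s2 = s1 ∨ C = 1 ∨ 0 = 1
s3 = s2 ∧ s0 = 1 ∧ 0 = 0
s4 = s3 ∨ E = 0 ∨ 0 = 0
s5 = s0 ∨ s4 = 0 ∨ 0 = 0
s6 = s5 ⊕ B = 0 ⊕ 0 = 0
So s6 = 0.

A=1, C=0, D=0, E=0, F=0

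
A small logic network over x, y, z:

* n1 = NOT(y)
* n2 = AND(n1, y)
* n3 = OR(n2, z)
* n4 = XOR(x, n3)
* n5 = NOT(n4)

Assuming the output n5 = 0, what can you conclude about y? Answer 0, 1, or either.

Both values of y occur among assignments with n5 = 0:
  y=0: x=0, y=0, z=1
  y=1: x=0, y=1, z=1

either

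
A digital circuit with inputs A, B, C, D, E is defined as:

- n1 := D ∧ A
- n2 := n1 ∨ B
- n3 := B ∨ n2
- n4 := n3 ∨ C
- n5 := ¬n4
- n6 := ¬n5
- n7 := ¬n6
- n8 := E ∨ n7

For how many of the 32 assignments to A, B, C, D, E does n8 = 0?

n8 = E ∨ n7 must be 0, so both E = 0 and n7 = 0.
n7 = ¬n6 must be 0, so n6 = 1.
Enumerating the 32 input combinations, 13 give n8 = 0 and 19 give n8 = 1.

13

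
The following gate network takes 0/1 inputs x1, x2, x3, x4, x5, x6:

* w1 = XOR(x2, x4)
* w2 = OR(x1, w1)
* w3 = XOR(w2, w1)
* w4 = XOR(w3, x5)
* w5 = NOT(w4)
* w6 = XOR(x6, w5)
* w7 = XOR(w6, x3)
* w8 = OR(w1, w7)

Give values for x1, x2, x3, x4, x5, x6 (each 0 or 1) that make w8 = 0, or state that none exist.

x1=0, x2=1, x3=0, x4=1, x5=1, x6=0

Check with x1=0, x2=1, x3=0, x4=1, x5=1, x6=0:
w1 = XOR(x2, x4) = XOR(1, 1) = 0
w2 = OR(x1, w1) = OR(0, 0) = 0
w3 = XOR(w2, w1) = XOR(0, 0) = 0
w4 = XOR(w3, x5) = XOR(0, 1) = 1
w5 = NOT(w4) = NOT 1 = 0
w6 = XOR(x6, w5) = XOR(0, 0) = 0
w7 = XOR(w6, x3) = XOR(0, 0) = 0
w8 = OR(w1, w7) = OR(0, 0) = 0
So w8 = 0 as required.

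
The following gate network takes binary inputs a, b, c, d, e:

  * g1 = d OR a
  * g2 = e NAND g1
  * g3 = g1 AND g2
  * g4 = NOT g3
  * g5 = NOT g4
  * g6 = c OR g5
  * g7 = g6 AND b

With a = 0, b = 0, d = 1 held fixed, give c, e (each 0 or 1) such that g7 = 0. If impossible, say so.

c=1, e=0

g7 = g6 AND b must be 0, so at least one of g6, b is 0.
Check with a = 0, b = 0, d = 1 and c=1, e=0:
g1 = d OR a = 1 OR 0 = 1
g2 = e NAND g1 = 0 NAND 1 = 1
g3 = g1 AND g2 = 1 AND 1 = 1
g4 = NOT g3 = NOT 1 = 0
g5 = NOT g4 = NOT 0 = 1
g6 = c OR g5 = 1 OR 1 = 1
g7 = g6 AND b = 1 AND 0 = 0
So g7 = 0.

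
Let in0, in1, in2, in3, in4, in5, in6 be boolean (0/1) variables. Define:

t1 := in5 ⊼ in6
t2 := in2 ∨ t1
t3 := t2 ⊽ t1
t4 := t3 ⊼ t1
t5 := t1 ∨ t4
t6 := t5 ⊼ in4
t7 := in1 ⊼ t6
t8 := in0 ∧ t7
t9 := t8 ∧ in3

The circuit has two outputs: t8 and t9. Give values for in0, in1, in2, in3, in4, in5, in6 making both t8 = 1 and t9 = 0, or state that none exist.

Check with in0=1, in1=0, in2=0, in3=0, in4=1, in5=1, in6=0:
t1 = in5 ⊼ in6 = 1 ⊼ 0 = 1
t2 = in2 ∨ t1 = 0 ∨ 1 = 1
t3 = t2 ⊽ t1 = 1 ⊽ 1 = 0
t4 = t3 ⊼ t1 = 0 ⊼ 1 = 1
t5 = t1 ∨ t4 = 1 ∨ 1 = 1
t6 = t5 ⊼ in4 = 1 ⊼ 1 = 0
t7 = in1 ⊼ t6 = 0 ⊼ 0 = 1
t8 = in0 ∧ t7 = 1 ∧ 1 = 1
t9 = t8 ∧ in3 = 1 ∧ 0 = 0
So t8 = 1 and t9 = 0.

in0=1, in1=0, in2=0, in3=0, in4=1, in5=1, in6=0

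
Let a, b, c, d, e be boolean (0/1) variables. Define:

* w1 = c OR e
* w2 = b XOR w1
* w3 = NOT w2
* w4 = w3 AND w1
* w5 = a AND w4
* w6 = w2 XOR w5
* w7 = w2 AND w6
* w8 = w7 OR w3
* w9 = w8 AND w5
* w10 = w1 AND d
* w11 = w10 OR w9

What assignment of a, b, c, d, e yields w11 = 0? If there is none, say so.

w11 = w10 OR w9 must be 0, so both w10 = 0 and w9 = 0.
w10 = w1 AND d must be 0, so at least one of w1, d is 0.
Check with a=1, b=0, c=0, d=0, e=0:
w1 = c OR e = 0 OR 0 = 0
w2 = b XOR w1 = 0 XOR 0 = 0
w3 = NOT w2 = NOT 0 = 1
w4 = w3 AND w1 = 1 AND 0 = 0
w5 = a AND w4 = 1 AND 0 = 0
w6 = w2 XOR w5 = 0 XOR 0 = 0
w7 = w2 AND w6 = 0 AND 0 = 0
w8 = w7 OR w3 = 0 OR 1 = 1
w9 = w8 AND w5 = 1 AND 0 = 0
w10 = w1 AND d = 0 AND 0 = 0
w11 = w10 OR w9 = 0 OR 0 = 0
So w11 = 0 as required.

a=1, b=0, c=0, d=0, e=0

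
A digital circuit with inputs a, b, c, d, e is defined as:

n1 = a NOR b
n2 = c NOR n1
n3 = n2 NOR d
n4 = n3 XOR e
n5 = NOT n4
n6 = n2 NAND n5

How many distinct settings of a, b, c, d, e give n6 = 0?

n6 = n2 NAND n5 must be 0, so both n2 = 1 and n5 = 1.
n2 = c NOR n1 must be 1, so both c = 0 and n1 = 0.
n5 = NOT n4 must be 1, so n4 = 0.
Satisfying assignments:
  a=0, b=1, c=0, d=0, e=0
  a=0, b=1, c=0, d=1, e=0
  a=1, b=0, c=0, d=0, e=0
  a=1, b=0, c=0, d=1, e=0
  a=1, b=1, c=0, d=0, e=0
  a=1, b=1, c=0, d=1, e=0

6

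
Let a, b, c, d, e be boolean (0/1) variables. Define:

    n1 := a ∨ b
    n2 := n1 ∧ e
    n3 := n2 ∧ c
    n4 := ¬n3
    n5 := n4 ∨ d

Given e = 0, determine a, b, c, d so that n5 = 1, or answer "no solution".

a=1, b=1, c=1, d=1

Check with e = 0 and a=1, b=1, c=1, d=1:
n1 = a ∨ b = 1 ∨ 1 = 1
n2 = n1 ∧ e = 1 ∧ 0 = 0
n3 = n2 ∧ c = 0 ∧ 1 = 0
n4 = ¬n3 = ¬0 = 1
n5 = n4 ∨ d = 1 ∨ 1 = 1
So n5 = 1.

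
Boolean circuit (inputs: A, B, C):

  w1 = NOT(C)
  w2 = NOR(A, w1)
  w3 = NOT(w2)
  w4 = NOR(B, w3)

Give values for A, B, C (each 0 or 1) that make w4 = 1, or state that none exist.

w4 = NOR(B, w3) must be 1, so both B = 0 and w3 = 0.
Check with A=0 B=0 C=1:
w1 = NOT(C) = NOT 1 = 0
w2 = NOR(A, w1) = NOR(0, 0) = 1
w3 = NOT(w2) = NOT 1 = 0
w4 = NOR(B, w3) = NOR(0, 0) = 1
So w4 = 1 as required.

A=0 B=0 C=1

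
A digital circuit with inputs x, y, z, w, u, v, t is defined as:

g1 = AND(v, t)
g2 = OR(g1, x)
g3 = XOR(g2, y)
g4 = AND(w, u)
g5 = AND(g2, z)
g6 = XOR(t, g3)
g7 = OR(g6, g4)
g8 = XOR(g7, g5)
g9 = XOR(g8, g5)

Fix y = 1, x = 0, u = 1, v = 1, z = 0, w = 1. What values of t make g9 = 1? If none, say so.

t=0

g9 = XOR(g8, g5) must be 1, so g8 and g5 differ.
Check with y = 1, x = 0, u = 1, v = 1, z = 0, w = 1 and t=0:
g1 = AND(v, t) = AND(1, 0) = 0
g2 = OR(g1, x) = OR(0, 0) = 0
g3 = XOR(g2, y) = XOR(0, 1) = 1
g4 = AND(w, u) = AND(1, 1) = 1
g5 = AND(g2, z) = AND(0, 0) = 0
g6 = XOR(t, g3) = XOR(0, 1) = 1
g7 = OR(g6, g4) = OR(1, 1) = 1
g8 = XOR(g7, g5) = XOR(1, 0) = 1
g9 = XOR(g8, g5) = XOR(1, 0) = 1
So g9 = 1.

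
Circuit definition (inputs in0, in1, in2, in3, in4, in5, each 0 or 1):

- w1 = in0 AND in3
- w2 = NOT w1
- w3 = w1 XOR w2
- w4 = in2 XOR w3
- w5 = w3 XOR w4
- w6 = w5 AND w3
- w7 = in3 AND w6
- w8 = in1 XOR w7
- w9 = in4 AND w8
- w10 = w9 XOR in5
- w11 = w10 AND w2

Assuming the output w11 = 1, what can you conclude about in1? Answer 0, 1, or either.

either

Both values of in1 occur among assignments with w11 = 1:
  in1=0: in0=0, in1=0, in2=0, in3=0, in4=0, in5=1
  in1=1: in0=0, in1=1, in2=0, in3=0, in4=0, in5=1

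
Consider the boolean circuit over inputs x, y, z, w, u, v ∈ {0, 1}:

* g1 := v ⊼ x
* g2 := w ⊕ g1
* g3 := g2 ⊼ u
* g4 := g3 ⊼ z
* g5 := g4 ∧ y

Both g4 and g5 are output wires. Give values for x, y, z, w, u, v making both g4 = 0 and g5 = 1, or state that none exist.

no solution exists

Across all 64 input combinations, none give both g4 = 0 and g5 = 1.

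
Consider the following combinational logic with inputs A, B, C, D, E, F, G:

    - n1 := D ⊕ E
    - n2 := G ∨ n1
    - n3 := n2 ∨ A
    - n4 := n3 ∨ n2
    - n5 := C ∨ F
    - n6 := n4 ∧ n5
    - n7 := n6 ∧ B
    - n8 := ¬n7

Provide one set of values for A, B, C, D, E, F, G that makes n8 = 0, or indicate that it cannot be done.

A=0, B=1, C=1, D=0, E=1, F=0, G=0

Check with A=0, B=1, C=1, D=0, E=1, F=0, G=0:
n1 = D ⊕ E = 0 ⊕ 1 = 1
n2 = G ∨ n1 = 0 ∨ 1 = 1
n3 = n2 ∨ A = 1 ∨ 0 = 1
n4 = n3 ∨ n2 = 1 ∨ 1 = 1
n5 = C ∨ F = 1 ∨ 0 = 1
n6 = n4 ∧ n5 = 1 ∧ 1 = 1
n7 = n6 ∧ B = 1 ∧ 1 = 1
n8 = ¬n7 = ¬1 = 0
So n8 = 0 as required.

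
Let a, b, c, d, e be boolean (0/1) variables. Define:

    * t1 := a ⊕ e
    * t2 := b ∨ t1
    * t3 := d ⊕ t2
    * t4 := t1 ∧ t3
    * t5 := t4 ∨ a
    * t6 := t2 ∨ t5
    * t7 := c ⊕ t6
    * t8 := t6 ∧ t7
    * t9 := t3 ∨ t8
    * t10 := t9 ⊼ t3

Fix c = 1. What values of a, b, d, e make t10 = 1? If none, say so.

t10 = t9 ⊼ t3 must be 1, so at least one of t9, t3 is 0.
Check with c = 1 and a=1, b=1, d=1, e=1:
t1 = a ⊕ e = 1 ⊕ 1 = 0
t2 = b ∨ t1 = 1 ∨ 0 = 1
t3 = d ⊕ t2 = 1 ⊕ 1 = 0
t4 = t1 ∧ t3 = 0 ∧ 0 = 0
t5 = t4 ∨ a = 0 ∨ 1 = 1
t6 = t2 ∨ t5 = 1 ∨ 1 = 1
t7 = c ⊕ t6 = 1 ⊕ 1 = 0
t8 = t6 ∧ t7 = 1 ∧ 0 = 0
t9 = t3 ∨ t8 = 0 ∨ 0 = 0
t10 = t9 ⊼ t3 = 0 ⊼ 0 = 1
So t10 = 1.

a=1, b=1, d=1, e=1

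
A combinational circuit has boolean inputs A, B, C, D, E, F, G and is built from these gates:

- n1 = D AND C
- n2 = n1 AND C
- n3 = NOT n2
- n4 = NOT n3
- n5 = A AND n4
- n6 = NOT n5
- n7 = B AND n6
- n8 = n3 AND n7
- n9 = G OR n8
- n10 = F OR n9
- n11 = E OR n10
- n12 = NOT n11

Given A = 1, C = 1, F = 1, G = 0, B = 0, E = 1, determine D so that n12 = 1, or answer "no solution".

With A = 1, C = 1, F = 1, G = 0, B = 0, E = 1 fixed, none of the 2 settings of D give n12 = 1.
For example, with D=0:
n1 = D AND C = 0 AND 1 = 0
n2 = n1 AND C = 0 AND 1 = 0
n3 = NOT n2 = NOT 0 = 1
n4 = NOT n3 = NOT 1 = 0
n5 = A AND n4 = 1 AND 0 = 0
n6 = NOT n5 = NOT 0 = 1
n7 = B AND n6 = 0 AND 1 = 0
n8 = n3 AND n7 = 1 AND 0 = 0
n9 = G OR n8 = 0 OR 0 = 0
n10 = F OR n9 = 1 OR 0 = 1
n11 = E OR n10 = 1 OR 1 = 1
n12 = NOT n11 = NOT 1 = 0
giving n12 = 0 ≠ 1.

no solution exists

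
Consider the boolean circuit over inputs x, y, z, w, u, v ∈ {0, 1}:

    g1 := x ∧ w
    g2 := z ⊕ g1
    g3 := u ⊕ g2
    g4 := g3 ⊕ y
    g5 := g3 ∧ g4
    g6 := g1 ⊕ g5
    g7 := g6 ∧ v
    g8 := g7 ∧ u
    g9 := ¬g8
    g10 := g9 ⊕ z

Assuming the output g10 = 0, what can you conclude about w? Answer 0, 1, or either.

either

Both values of w occur among assignments with g10 = 0:
  w=0: x=0, y=0, z=0, w=0, u=1, v=1
  w=1: x=0, y=0, z=0, w=1, u=1, v=1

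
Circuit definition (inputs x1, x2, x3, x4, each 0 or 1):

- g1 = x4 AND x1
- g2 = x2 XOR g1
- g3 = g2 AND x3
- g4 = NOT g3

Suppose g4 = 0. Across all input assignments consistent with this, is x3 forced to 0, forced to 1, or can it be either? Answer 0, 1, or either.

g4 = NOT g3 must be 0, so g3 = 1.
g3 = g2 AND x3 must be 1, so both g2 = 1 and x3 = 1.
g2 = x2 XOR g1 must be 1, so x2 and g1 differ.
Every assignment with g4 = 0 has x3 = 1; there are 4 such assignment(s).
  x1=0, x2=1, x3=1, x4=0
  x1=0, x2=1, x3=1, x4=1
  x1=1, x2=0, x3=1, x4=1
  x1=1, x2=1, x3=1, x4=0

1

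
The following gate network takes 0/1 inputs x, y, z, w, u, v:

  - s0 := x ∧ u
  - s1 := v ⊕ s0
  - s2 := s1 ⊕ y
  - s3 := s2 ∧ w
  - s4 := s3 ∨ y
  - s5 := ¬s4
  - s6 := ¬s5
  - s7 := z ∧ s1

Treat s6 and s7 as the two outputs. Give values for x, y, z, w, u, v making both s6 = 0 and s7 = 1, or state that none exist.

x=0 y=0 z=1 w=0 u=1 v=1

Check with x=0 y=0 z=1 w=0 u=1 v=1:
s0 = x ∧ u = 0 ∧ 1 = 0
s1 = v ⊕ s0 = 1 ⊕ 0 = 1
s2 = s1 ⊕ y = 1 ⊕ 0 = 1
s3 = s2 ∧ w = 1 ∧ 0 = 0
s4 = s3 ∨ y = 0 ∨ 0 = 0
s5 = ¬s4 = ¬0 = 1
s6 = ¬s5 = ¬1 = 0
s7 = z ∧ s1 = 1 ∧ 1 = 1
So s6 = 0 and s7 = 1.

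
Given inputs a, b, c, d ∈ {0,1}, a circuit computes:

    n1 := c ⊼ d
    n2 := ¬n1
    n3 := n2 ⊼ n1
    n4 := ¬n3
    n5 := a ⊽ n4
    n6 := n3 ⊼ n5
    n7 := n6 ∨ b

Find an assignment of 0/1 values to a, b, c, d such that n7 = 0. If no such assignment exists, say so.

Check with a=0, b=0, c=0, d=1:
n1 = c ⊼ d = 0 ⊼ 1 = 1
n2 = ¬n1 = ¬1 = 0
n3 = n2 ⊼ n1 = 0 ⊼ 1 = 1
n4 = ¬n3 = ¬1 = 0
n5 = a ⊽ n4 = 0 ⊽ 0 = 1
n6 = n3 ⊼ n5 = 1 ⊼ 1 = 0
n7 = n6 ∨ b = 0 ∨ 0 = 0
So n7 = 0 as required.

a=0, b=0, c=0, d=1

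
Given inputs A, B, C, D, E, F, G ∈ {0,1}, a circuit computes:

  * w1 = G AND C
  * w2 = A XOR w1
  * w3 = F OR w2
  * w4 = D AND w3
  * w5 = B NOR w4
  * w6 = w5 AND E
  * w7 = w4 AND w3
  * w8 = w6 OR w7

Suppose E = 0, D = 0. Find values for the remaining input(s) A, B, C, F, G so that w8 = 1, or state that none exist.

With E = 0, D = 0 fixed, none of the 32 settings of A, B, C, F, G give w8 = 1.
For example, with A=1, B=0, C=0, F=1, G=1:
w1 = G AND C = 1 AND 0 = 0
w2 = A XOR w1 = 1 XOR 0 = 1
w3 = F OR w2 = 1 OR 1 = 1
w4 = D AND w3 = 0 AND 1 = 0
w5 = B NOR w4 = 0 NOR 0 = 1
w6 = w5 AND E = 1 AND 0 = 0
w7 = w4 AND w3 = 0 AND 1 = 0
w8 = w6 OR w7 = 0 OR 0 = 0
giving w8 = 0 ≠ 1.

no solution exists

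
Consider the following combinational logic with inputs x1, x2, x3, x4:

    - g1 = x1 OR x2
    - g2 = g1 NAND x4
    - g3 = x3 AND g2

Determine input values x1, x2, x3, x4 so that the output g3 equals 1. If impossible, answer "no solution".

x1=1, x2=1, x3=1, x4=0

Check with x1=1, x2=1, x3=1, x4=0:
g1 = x1 OR x2 = 1 OR 1 = 1
g2 = g1 NAND x4 = 1 NAND 0 = 1
g3 = x3 AND g2 = 1 AND 1 = 1
So g3 = 1 as required.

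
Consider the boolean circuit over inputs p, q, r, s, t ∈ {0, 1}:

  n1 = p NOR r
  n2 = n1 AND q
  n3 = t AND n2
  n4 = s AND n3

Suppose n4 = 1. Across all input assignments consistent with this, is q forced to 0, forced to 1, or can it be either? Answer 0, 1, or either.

n4 = s AND n3 must be 1, so both s = 1 and n3 = 1.
n3 = t AND n2 must be 1, so both t = 1 and n2 = 1.
Every assignment with n4 = 1 has q = 1; there are 1 such assignment(s).
  p=0, q=1, r=0, s=1, t=1

1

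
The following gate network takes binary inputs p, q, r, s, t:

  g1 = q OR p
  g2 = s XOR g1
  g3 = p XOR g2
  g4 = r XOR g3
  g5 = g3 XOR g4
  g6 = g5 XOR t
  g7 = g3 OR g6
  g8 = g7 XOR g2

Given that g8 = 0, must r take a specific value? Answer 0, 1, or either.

either

Both values of r occur among assignments with g8 = 0:
  r=0: p=0, q=0, r=0, s=0, t=0
  r=1: p=0, q=0, r=1, s=0, t=1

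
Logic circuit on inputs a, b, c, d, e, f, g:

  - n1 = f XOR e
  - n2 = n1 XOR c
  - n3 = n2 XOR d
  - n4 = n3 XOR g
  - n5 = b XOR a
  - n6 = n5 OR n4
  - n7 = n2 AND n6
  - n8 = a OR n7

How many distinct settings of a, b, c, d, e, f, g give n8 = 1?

88

n8 = a OR n7 must be 1, so at least one of a, n7 is 1.
Enumerating the 128 input combinations, 88 give n8 = 1 and 40 give n8 = 0.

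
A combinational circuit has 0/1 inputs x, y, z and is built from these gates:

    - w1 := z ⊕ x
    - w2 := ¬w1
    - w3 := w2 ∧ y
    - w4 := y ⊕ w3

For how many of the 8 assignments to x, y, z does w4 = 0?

6

w4 = y ⊕ w3 must be 0, so y and w3 are equal.
Satisfying assignments:
  x=0, y=0, z=0
  x=0, y=0, z=1
  x=0, y=1, z=0
  x=1, y=0, z=0
  x=1, y=0, z=1
  x=1, y=1, z=1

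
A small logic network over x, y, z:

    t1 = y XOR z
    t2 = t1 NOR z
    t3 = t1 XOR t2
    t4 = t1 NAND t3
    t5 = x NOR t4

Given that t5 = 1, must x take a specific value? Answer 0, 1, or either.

t5 = x NOR t4 must be 1, so both x = 0 and t4 = 0.
t4 = t1 NAND t3 must be 0, so both t1 = 1 and t3 = 1.
Every assignment with t5 = 1 has x = 0; there are 2 such assignment(s).
  x=0, y=0, z=1
  x=0, y=1, z=0

0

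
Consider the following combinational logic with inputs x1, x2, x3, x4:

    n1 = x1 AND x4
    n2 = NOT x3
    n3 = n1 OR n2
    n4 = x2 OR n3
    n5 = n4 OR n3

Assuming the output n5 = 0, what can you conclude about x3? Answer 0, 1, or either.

1

n5 = n4 OR n3 must be 0, so both n4 = 0 and n3 = 0.
n4 = x2 OR n3 must be 0, so both x2 = 0 and n3 = 0.
Every assignment with n5 = 0 has x3 = 1; there are 3 such assignment(s).
  x1=0, x2=0, x3=1, x4=0
  x1=0, x2=0, x3=1, x4=1
  x1=1, x2=0, x3=1, x4=0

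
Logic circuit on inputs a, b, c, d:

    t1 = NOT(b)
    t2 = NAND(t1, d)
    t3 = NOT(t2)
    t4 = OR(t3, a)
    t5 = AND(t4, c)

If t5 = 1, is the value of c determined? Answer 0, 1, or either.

t5 = AND(t4, c) must be 1, so both t4 = 1 and c = 1.
Every assignment with t5 = 1 has c = 1; there are 5 such assignment(s).

1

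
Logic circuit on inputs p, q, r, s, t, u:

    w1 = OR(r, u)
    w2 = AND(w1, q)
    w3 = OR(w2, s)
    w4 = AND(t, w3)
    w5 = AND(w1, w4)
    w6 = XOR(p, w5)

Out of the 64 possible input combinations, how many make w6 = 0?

32

w6 = XOR(p, w5) must be 0, so p and w5 are equal.
Enumerating the 64 input combinations, 32 give w6 = 0 and 32 give w6 = 1.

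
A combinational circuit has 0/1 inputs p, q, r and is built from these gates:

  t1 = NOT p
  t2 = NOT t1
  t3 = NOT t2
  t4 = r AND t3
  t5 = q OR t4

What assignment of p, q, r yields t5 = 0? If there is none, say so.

p=0, q=0, r=0

t5 = q OR t4 must be 0, so both q = 0 and t4 = 0.
t4 = r AND t3 must be 0, so at least one of r, t3 is 0.
Check with p=0, q=0, r=0:
t1 = NOT p = NOT 0 = 1
t2 = NOT t1 = NOT 1 = 0
t3 = NOT t2 = NOT 0 = 1
t4 = r AND t3 = 0 AND 1 = 0
t5 = q OR t4 = 0 OR 0 = 0
So t5 = 0 as required.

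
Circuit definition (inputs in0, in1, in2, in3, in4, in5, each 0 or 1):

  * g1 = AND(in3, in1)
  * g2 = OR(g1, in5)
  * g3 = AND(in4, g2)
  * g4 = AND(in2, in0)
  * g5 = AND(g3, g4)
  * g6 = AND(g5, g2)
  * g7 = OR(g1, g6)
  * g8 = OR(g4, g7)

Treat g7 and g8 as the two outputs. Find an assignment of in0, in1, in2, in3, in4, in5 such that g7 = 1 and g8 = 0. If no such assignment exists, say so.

Across all 64 input combinations, none give both g7 = 1 and g8 = 0.

no solution exists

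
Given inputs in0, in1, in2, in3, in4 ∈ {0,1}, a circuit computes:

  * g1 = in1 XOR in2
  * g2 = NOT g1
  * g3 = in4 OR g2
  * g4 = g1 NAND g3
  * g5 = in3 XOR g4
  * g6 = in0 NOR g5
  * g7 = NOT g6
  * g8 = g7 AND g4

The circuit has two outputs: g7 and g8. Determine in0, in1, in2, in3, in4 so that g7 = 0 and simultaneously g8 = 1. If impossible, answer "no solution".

no solution exists

Across all 32 input combinations, none give both g7 = 0 and g8 = 1.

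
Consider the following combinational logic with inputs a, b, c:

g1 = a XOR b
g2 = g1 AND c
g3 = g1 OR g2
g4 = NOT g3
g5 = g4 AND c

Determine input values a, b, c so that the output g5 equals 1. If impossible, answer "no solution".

a=0, b=0, c=1

g5 = g4 AND c must be 1, so both g4 = 1 and c = 1.
Check with a=0, b=0, c=1:
g1 = a XOR b = 0 XOR 0 = 0
g2 = g1 AND c = 0 AND 1 = 0
g3 = g1 OR g2 = 0 OR 0 = 0
g4 = NOT g3 = NOT 0 = 1
g5 = g4 AND c = 1 AND 1 = 1
So g5 = 1 as required.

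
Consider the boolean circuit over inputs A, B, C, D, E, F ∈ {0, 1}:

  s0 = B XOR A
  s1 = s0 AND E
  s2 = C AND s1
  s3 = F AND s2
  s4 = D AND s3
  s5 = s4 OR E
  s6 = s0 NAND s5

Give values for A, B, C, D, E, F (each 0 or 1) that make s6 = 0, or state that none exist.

A=1 B=0 C=1 D=0 E=1 F=0

s6 = s0 NAND s5 must be 0, so both s0 = 1 and s5 = 1.
s0 = B XOR A must be 1, so B and A differ.
s5 = s4 OR E must be 1, so at least one of s4, E is 1.
Check with A=1 B=0 C=1 D=0 E=1 F=0:
s0 = B XOR A = 0 XOR 1 = 1
s1 = s0 AND E = 1 AND 1 = 1
s2 = C AND s1 = 1 AND 1 = 1
s3 = F AND s2 = 0 AND 1 = 0
s4 = D AND s3 = 0 AND 0 = 0
s5 = s4 OR E = 0 OR 1 = 1
s6 = s0 NAND s5 = 1 NAND 1 = 0
So s6 = 0 as required.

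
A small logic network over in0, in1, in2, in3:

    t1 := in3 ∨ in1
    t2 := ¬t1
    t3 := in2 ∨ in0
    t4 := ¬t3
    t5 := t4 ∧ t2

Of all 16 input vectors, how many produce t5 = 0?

t5 = t4 ∧ t2 must be 0, so at least one of t4, t2 is 0.
Enumerating the 16 input combinations, 15 give t5 = 0 and 1 give t5 = 1.

15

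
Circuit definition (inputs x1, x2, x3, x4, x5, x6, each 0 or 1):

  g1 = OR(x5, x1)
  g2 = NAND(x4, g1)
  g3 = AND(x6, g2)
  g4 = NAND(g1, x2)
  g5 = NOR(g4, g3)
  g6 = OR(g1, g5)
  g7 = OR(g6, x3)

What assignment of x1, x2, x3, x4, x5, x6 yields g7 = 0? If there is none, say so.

x1=0, x2=1, x3=0, x4=1, x5=0, x6=1

g7 = OR(g6, x3) must be 0, so both g6 = 0 and x3 = 0.
Check with x1=0, x2=1, x3=0, x4=1, x5=0, x6=1:
g1 = OR(x5, x1) = OR(0, 0) = 0
g2 = NAND(x4, g1) = NAND(1, 0) = 1
g3 = AND(x6, g2) = AND(1, 1) = 1
g4 = NAND(g1, x2) = NAND(0, 1) = 1
g5 = NOR(g4, g3) = NOR(1, 1) = 0
g6 = OR(g1, g5) = OR(0, 0) = 0
g7 = OR(g6, x3) = OR(0, 0) = 0
So g7 = 0 as required.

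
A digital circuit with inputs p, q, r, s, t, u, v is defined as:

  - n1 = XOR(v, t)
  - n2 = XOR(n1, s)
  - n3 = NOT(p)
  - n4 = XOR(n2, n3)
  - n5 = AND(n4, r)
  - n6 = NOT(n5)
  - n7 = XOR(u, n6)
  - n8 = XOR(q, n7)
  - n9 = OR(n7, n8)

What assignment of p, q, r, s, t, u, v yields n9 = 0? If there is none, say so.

n9 = OR(n7, n8) must be 0, so both n7 = 0 and n8 = 0.
Check with p=0, q=0, r=0, s=0, t=0, u=1, v=0:
n1 = XOR(v, t) = XOR(0, 0) = 0
n2 = XOR(n1, s) = XOR(0, 0) = 0
n3 = NOT(p) = NOT 0 = 1
n4 = XOR(n2, n3) = XOR(0, 1) = 1
n5 = AND(n4, r) = AND(1, 0) = 0
n6 = NOT(n5) = NOT 0 = 1
n7 = XOR(u, n6) = XOR(1, 1) = 0
n8 = XOR(q, n7) = XOR(0, 0) = 0
n9 = OR(n7, n8) = OR(0, 0) = 0
So n9 = 0 as required.

p=0, q=0, r=0, s=0, t=0, u=1, v=0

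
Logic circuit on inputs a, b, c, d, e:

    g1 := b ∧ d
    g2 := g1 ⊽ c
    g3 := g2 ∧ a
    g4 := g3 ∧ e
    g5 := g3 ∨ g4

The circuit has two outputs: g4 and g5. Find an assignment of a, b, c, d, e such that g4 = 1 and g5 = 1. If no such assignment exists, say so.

a=1, b=0, c=0, d=0, e=1

Check with a=1, b=0, c=0, d=0, e=1:
g1 = b ∧ d = 0 ∧ 0 = 0
g2 = g1 ⊽ c = 0 ⊽ 0 = 1
g3 = g2 ∧ a = 1 ∧ 1 = 1
g4 = g3 ∧ e = 1 ∧ 1 = 1
g5 = g3 ∨ g4 = 1 ∨ 1 = 1
So g4 = 1 and g5 = 1.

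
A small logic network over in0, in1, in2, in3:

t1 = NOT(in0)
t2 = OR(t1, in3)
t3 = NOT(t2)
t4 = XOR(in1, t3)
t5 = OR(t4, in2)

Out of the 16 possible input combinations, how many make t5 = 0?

t5 = OR(t4, in2) must be 0, so both t4 = 0 and in2 = 0.
t4 = XOR(in1, t3) must be 0, so in1 and t3 are equal.
Satisfying assignments:
  in0=0, in1=0, in2=0, in3=0
  in0=0, in1=0, in2=0, in3=1
  in0=1, in1=0, in2=0, in3=1
  in0=1, in1=1, in2=0, in3=0

4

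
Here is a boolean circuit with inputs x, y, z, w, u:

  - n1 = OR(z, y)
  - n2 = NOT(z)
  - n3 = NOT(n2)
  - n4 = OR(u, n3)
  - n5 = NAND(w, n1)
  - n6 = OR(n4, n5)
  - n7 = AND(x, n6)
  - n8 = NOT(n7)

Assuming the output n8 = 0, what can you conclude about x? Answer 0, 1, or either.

n8 = NOT(n7) must be 0, so n7 = 1.
n7 = AND(x, n6) must be 1, so both x = 1 and n6 = 1.
n6 = OR(n4, n5) must be 1, so at least one of n4, n5 is 1.
Every assignment with n8 = 0 has x = 1; there are 15 such assignment(s).

1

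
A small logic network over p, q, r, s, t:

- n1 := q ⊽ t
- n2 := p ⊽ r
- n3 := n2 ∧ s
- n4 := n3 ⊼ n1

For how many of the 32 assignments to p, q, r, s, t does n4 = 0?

n4 = n3 ⊼ n1 must be 0, so both n3 = 1 and n1 = 1.
n3 = n2 ∧ s must be 1, so both n2 = 1 and s = 1.
Satisfying assignments:
  p=0, q=0, r=0, s=1, t=0

1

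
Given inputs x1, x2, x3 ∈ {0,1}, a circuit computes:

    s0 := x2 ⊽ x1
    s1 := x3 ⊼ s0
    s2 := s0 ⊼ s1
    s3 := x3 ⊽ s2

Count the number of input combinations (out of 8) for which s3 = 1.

s3 = x3 ⊽ s2 must be 1, so both x3 = 0 and s2 = 0.
Enumerating the 8 input combinations, 1 give s3 = 1 and 7 give s3 = 0.

1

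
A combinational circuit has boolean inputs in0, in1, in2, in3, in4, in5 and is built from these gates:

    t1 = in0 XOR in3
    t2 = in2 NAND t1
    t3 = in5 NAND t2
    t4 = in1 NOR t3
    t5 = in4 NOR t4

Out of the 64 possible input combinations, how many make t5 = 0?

t5 = in4 NOR t4 must be 0, so at least one of in4, t4 is 1.
Enumerating the 64 input combinations, 38 give t5 = 0 and 26 give t5 = 1.

38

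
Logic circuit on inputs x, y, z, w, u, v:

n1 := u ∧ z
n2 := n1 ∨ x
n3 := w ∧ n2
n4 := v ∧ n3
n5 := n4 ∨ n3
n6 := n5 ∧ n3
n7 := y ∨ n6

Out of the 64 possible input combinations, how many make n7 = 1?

42

n7 = y ∨ n6 must be 1, so at least one of y, n6 is 1.
Enumerating the 64 input combinations, 42 give n7 = 1 and 22 give n7 = 0.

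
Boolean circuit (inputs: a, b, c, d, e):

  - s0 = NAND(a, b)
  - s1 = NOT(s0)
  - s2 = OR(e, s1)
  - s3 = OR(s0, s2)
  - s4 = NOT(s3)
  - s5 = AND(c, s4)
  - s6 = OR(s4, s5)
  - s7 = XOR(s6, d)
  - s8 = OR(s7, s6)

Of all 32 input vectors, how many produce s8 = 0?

16

s8 = OR(s7, s6) must be 0, so both s7 = 0 and s6 = 0.
s7 = XOR(s6, d) must be 0, so s6 and d are equal.
Enumerating the 32 input combinations, 16 give s8 = 0 and 16 give s8 = 1.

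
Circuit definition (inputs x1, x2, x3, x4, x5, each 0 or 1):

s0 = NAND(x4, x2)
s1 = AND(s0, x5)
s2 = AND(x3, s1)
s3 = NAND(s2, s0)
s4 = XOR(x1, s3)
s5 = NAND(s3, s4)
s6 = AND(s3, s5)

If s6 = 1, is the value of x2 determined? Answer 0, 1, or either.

Both values of x2 occur among assignments with s6 = 1:
  x2=0: x1=1, x2=0, x3=0, x4=0, x5=0
  x2=1: x1=1, x2=1, x3=0, x4=0, x5=0

either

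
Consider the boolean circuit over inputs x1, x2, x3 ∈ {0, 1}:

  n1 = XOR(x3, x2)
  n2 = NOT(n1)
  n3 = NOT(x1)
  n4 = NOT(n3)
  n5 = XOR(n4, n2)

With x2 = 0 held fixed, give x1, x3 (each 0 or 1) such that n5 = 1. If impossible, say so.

x1=1, x3=1

Check with x2 = 0 and x1=1, x3=1:
n1 = XOR(x3, x2) = XOR(1, 0) = 1
n2 = NOT(n1) = NOT 1 = 0
n3 = NOT(x1) = NOT 1 = 0
n4 = NOT(n3) = NOT 0 = 1
n5 = XOR(n4, n2) = XOR(1, 0) = 1
So n5 = 1.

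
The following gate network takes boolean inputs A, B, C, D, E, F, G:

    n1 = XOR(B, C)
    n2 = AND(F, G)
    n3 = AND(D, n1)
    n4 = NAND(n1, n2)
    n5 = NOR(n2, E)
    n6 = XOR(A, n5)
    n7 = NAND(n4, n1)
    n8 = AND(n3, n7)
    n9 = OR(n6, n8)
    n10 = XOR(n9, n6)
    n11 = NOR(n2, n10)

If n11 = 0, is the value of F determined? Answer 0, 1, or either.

n11 = NOR(n2, n10) must be 0, so at least one of n2, n10 is 1.
Every assignment with n11 = 0 has F = 1; there are 32 such assignment(s).

1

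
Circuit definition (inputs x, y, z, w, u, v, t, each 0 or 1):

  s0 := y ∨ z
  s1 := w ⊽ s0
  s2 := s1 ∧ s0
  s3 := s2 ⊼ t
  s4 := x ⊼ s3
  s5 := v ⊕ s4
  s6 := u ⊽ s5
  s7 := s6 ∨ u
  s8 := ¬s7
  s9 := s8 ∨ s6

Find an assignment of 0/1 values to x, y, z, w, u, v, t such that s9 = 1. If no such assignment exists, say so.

s9 = s8 ∨ s6 must be 1, so at least one of s8, s6 is 1.
Check with x=0, y=0, z=1, w=0, u=0, v=1, t=1:
s0 = y ∨ z = 0 ∨ 1 = 1
s1 = w ⊽ s0 = 0 ⊽ 1 = 0
s2 = s1 ∧ s0 = 0 ∧ 1 = 0
s3 = s2 ⊼ t = 0 ⊼ 1 = 1
s4 = x ⊼ s3 = 0 ⊼ 1 = 1
s5 = v ⊕ s4 = 1 ⊕ 1 = 0
s6 = u ⊽ s5 = 0 ⊽ 0 = 1
s7 = s6 ∨ u = 1 ∨ 0 = 1
s8 = ¬s7 = ¬1 = 0
s9 = s8 ∨ s6 = 0 ∨ 1 = 1
So s9 = 1 as required.

x=0, y=0, z=1, w=0, u=0, v=1, t=1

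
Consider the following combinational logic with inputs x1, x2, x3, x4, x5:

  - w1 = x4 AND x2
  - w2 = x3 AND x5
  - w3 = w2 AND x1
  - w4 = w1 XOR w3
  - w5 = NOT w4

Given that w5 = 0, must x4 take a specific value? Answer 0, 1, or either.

either

Both values of x4 occur among assignments with w5 = 0:
  x4=0: x1=1, x2=0, x3=1, x4=0, x5=1
  x4=1: x1=0, x2=1, x3=0, x4=1, x5=0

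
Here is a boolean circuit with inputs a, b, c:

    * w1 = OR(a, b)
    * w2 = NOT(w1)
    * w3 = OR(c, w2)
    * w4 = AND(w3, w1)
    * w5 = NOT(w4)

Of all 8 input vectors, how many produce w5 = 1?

5

w5 = NOT(w4) must be 1, so w4 = 0.
w4 = AND(w3, w1) must be 0, so at least one of w3, w1 is 0.
Enumerating the 8 input combinations, 5 give w5 = 1 and 3 give w5 = 0.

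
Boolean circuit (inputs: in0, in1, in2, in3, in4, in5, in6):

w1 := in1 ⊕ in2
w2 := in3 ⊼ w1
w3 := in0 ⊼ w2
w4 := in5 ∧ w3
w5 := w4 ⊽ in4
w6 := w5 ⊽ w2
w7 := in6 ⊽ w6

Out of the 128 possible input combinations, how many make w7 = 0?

76

w7 = in6 ⊽ w6 must be 0, so at least one of in6, w6 is 1.
Enumerating the 128 input combinations, 76 give w7 = 0 and 52 give w7 = 1.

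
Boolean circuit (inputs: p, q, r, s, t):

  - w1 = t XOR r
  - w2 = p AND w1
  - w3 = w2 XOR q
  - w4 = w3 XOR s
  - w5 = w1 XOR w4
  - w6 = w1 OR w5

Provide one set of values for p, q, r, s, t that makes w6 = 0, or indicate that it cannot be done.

w6 = w1 OR w5 must be 0, so both w1 = 0 and w5 = 0.
w1 = t XOR r must be 0, so t and r are equal.
Check with p=1, q=1, r=0, s=1, t=0:
w1 = t XOR r = 0 XOR 0 = 0
w2 = p AND w1 = 1 AND 0 = 0
w3 = w2 XOR q = 0 XOR 1 = 1
w4 = w3 XOR s = 1 XOR 1 = 0
w5 = w1 XOR w4 = 0 XOR 0 = 0
w6 = w1 OR w5 = 0 OR 0 = 0
So w6 = 0 as required.

p=1, q=1, r=0, s=1, t=0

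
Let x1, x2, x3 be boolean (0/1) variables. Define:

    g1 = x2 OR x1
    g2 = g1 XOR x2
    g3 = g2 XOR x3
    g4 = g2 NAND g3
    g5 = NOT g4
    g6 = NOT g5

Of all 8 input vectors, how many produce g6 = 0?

g6 = NOT g5 must be 0, so g5 = 1.
Satisfying assignments:
  x1=1, x2=0, x3=0

1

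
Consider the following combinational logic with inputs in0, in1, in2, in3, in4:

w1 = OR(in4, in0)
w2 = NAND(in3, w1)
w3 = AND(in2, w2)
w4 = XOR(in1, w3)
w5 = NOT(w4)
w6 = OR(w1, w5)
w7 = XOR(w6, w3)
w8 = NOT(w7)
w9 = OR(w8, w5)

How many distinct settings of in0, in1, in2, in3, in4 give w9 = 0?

w9 = OR(w8, w5) must be 0, so both w8 = 0 and w5 = 0.
w8 = NOT(w7) must be 0, so w7 = 1.
Enumerating the 32 input combinations, 11 give w9 = 0 and 21 give w9 = 1.

11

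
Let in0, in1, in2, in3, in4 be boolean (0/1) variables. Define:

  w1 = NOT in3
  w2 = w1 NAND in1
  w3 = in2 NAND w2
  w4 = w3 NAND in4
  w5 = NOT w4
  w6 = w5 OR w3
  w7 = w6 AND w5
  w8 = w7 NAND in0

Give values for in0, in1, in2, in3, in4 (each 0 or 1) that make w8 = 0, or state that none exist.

in0=1, in1=0, in2=0, in3=1, in4=1

Check with in0=1, in1=0, in2=0, in3=1, in4=1:
w1 = NOT in3 = NOT 1 = 0
w2 = w1 NAND in1 = 0 NAND 0 = 1
w3 = in2 NAND w2 = 0 NAND 1 = 1
w4 = w3 NAND in4 = 1 NAND 1 = 0
w5 = NOT w4 = NOT 0 = 1
w6 = w5 OR w3 = 1 OR 1 = 1
w7 = w6 AND w5 = 1 AND 1 = 1
w8 = w7 NAND in0 = 1 NAND 1 = 0
So w8 = 0 as required.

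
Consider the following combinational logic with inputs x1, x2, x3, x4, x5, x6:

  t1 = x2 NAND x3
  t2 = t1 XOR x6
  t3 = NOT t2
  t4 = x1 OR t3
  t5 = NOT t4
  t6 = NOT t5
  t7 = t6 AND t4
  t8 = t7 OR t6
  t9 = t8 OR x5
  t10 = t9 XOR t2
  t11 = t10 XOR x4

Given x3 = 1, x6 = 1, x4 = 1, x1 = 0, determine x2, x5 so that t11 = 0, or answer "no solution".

t11 = t10 XOR x4 must be 0, so t10 and x4 are equal.
Check with x3 = 1, x6 = 1, x4 = 1, x1 = 0 and x2=0, x5=0:
t1 = x2 NAND x3 = 0 NAND 1 = 1
t2 = t1 XOR x6 = 1 XOR 1 = 0
t3 = NOT t2 = NOT 0 = 1
t4 = x1 OR t3 = 0 OR 1 = 1
t5 = NOT t4 = NOT 1 = 0
t6 = NOT t5 = NOT 0 = 1
t7 = t6 AND t4 = 1 AND 1 = 1
t8 = t7 OR t6 = 1 OR 1 = 1
t9 = t8 OR x5 = 1 OR 0 = 1
t10 = t9 XOR t2 = 1 XOR 0 = 1
t11 = t10 XOR x4 = 1 XOR 1 = 0
So t11 = 0.

x2=0 x5=0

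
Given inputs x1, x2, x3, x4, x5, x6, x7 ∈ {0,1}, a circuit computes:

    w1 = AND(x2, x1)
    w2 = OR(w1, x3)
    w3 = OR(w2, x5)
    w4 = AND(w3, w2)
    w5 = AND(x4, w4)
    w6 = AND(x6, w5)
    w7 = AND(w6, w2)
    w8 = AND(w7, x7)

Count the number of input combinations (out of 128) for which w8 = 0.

118

w8 = AND(w7, x7) must be 0, so at least one of w7, x7 is 0.
Enumerating the 128 input combinations, 118 give w8 = 0 and 10 give w8 = 1.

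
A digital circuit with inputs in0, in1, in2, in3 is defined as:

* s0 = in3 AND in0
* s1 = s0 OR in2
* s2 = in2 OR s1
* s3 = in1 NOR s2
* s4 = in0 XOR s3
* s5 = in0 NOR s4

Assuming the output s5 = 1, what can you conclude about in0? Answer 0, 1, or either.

0

s5 = in0 NOR s4 must be 1, so both in0 = 0 and s4 = 0.
s4 = in0 XOR s3 must be 0, so in0 and s3 are equal.
Every assignment with s5 = 1 has in0 = 0; there are 6 such assignment(s).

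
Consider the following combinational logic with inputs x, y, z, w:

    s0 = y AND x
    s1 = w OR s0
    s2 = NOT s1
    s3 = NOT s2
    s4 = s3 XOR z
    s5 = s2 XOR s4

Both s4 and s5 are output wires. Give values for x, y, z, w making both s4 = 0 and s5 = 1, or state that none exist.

x=0, y=1, z=0, w=0

Check with x=0, y=1, z=0, w=0:
s0 = y AND x = 1 AND 0 = 0
s1 = w OR s0 = 0 OR 0 = 0
s2 = NOT s1 = NOT 0 = 1
s3 = NOT s2 = NOT 1 = 0
s4 = s3 XOR z = 0 XOR 0 = 0
s5 = s2 XOR s4 = 1 XOR 0 = 1
So s4 = 0 and s5 = 1.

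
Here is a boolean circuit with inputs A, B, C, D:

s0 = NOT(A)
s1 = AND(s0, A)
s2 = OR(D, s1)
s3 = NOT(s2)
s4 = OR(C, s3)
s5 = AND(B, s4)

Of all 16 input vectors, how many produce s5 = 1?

6

s5 = AND(B, s4) must be 1, so both B = 1 and s4 = 1.
s4 = OR(C, s3) must be 1, so at least one of C, s3 is 1.
Satisfying assignments:
  A=0, B=1, C=0, D=0
  A=0, B=1, C=1, D=0
  A=0, B=1, C=1, D=1
  A=1, B=1, C=0, D=0
  A=1, B=1, C=1, D=0
  A=1, B=1, C=1, D=1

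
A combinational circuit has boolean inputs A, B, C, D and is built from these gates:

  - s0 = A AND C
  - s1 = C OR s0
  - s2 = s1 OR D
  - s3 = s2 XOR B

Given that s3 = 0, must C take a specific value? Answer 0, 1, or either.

either

Both values of C occur among assignments with s3 = 0:
  C=0: A=0, B=0, C=0, D=0
  C=1: A=0, B=1, C=1, D=0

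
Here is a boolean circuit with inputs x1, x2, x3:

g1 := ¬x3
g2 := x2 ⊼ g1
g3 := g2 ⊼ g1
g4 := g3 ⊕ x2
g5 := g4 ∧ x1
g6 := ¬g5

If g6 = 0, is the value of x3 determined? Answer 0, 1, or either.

1

g6 = ¬g5 must be 0, so g5 = 1.
g5 = g4 ∧ x1 must be 1, so both g4 = 1 and x1 = 1.
Every assignment with g6 = 0 has x3 = 1; there are 1 such assignment(s).
  x1=1, x2=0, x3=1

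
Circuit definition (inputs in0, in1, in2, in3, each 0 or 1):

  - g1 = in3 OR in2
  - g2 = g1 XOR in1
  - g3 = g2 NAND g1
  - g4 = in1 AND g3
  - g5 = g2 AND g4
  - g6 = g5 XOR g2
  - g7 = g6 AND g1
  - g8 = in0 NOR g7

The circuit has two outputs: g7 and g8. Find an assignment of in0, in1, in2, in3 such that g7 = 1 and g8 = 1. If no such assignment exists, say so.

Across all 16 input combinations, none give both g7 = 1 and g8 = 1.

no solution exists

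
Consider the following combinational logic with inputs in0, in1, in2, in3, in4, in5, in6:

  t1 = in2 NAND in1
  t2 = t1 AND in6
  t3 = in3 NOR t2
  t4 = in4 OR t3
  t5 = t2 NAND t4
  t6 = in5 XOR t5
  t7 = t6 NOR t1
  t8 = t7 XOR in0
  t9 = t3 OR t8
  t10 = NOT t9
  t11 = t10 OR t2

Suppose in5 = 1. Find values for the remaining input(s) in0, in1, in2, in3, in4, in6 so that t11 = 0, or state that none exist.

t11 = t10 OR t2 must be 0, so both t10 = 0 and t2 = 0.
t10 = NOT t9 must be 0, so t9 = 1.
Check with in5 = 1 and in0=0, in1=1, in2=1, in3=0, in4=0, in6=1:
t1 = in2 NAND in1 = 1 NAND 1 = 0
t2 = t1 AND in6 = 0 AND 1 = 0
t3 = in3 NOR t2 = 0 NOR 0 = 1
t4 = in4 OR t3 = 0 OR 1 = 1
t5 = t2 NAND t4 = 0 NAND 1 = 1
t6 = in5 XOR t5 = 1 XOR 1 = 0
t7 = t6 NOR t1 = 0 NOR 0 = 1
t8 = t7 XOR in0 = 1 XOR 0 = 1
t9 = t3 OR t8 = 1 OR 1 = 1
t10 = NOT t9 = NOT 1 = 0
t11 = t10 OR t2 = 0 OR 0 = 0
So t11 = 0.

in0=0 in1=1 in2=1 in3=0 in4=0 in6=1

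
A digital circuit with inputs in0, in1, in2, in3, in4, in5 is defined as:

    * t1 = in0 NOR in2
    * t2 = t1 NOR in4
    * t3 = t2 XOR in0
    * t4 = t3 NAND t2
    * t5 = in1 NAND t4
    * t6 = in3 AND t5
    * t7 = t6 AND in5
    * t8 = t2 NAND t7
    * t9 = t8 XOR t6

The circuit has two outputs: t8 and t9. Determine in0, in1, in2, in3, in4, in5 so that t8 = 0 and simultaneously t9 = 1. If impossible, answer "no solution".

Check with in0=0, in1=0, in2=1, in3=1, in4=0, in5=1:
t1 = in0 NOR in2 = 0 NOR 1 = 0
t2 = t1 NOR in4 = 0 NOR 0 = 1
t3 = t2 XOR in0 = 1 XOR 0 = 1
t4 = t3 NAND t2 = 1 NAND 1 = 0
t5 = in1 NAND t4 = 0 NAND 0 = 1
t6 = in3 AND t5 = 1 AND 1 = 1
t7 = t6 AND in5 = 1 AND 1 = 1
t8 = t2 NAND t7 = 1 NAND 1 = 0
t9 = t8 XOR t6 = 0 XOR 1 = 1
So t8 = 0 and t9 = 1.

in0=0, in1=0, in2=1, in3=1, in4=0, in5=1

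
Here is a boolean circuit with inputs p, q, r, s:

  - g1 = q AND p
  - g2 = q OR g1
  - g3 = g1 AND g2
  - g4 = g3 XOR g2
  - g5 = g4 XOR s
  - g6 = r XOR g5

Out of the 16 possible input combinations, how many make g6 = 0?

8

g6 = r XOR g5 must be 0, so r and g5 are equal.
Enumerating the 16 input combinations, 8 give g6 = 0 and 8 give g6 = 1.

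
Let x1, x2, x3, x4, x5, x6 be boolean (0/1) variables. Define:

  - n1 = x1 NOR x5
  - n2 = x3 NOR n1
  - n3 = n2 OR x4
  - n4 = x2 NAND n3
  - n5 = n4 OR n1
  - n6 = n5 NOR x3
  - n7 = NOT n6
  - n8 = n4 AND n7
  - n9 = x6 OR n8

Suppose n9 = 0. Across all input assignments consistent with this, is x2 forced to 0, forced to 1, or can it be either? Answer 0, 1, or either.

1

n9 = x6 OR n8 must be 0, so both x6 = 0 and n8 = 0.
n8 = n4 AND n7 must be 0, so at least one of n4, n7 is 0.
Every assignment with n9 = 0 has x2 = 1; there are 11 such assignment(s).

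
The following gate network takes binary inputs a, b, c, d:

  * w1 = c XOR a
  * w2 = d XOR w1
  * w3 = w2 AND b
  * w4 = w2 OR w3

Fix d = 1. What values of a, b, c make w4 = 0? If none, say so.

a=1, b=1, c=0

w4 = w2 OR w3 must be 0, so both w2 = 0 and w3 = 0.
w2 = d XOR w1 must be 0, so d and w1 are equal.
Check with d = 1 and a=1, b=1, c=0:
w1 = c XOR a = 0 XOR 1 = 1
w2 = d XOR w1 = 1 XOR 1 = 0
w3 = w2 AND b = 0 AND 1 = 0
w4 = w2 OR w3 = 0 OR 0 = 0
So w4 = 0.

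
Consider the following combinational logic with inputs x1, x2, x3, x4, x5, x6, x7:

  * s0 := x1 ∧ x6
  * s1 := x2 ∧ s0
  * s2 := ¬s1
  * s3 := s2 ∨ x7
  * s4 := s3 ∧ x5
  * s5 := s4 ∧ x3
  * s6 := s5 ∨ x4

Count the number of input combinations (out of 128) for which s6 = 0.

49

s6 = s5 ∨ x4 must be 0, so both s5 = 0 and x4 = 0.
Enumerating the 128 input combinations, 49 give s6 = 0 and 79 give s6 = 1.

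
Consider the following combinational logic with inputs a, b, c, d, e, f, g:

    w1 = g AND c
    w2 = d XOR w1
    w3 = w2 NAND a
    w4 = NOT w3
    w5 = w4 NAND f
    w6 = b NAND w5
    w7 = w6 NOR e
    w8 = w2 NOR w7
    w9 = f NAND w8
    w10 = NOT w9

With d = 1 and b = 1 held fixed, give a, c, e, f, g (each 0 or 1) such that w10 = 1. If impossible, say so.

a=0 c=1 e=1 f=1 g=1

w10 = NOT w9 must be 1, so w9 = 0.
Check with d = 1 and b = 1 and a=0, c=1, e=1, f=1, g=1:
w1 = g AND c = 1 AND 1 = 1
w2 = d XOR w1 = 1 XOR 1 = 0
w3 = w2 NAND a = 0 NAND 0 = 1
w4 = NOT w3 = NOT 1 = 0
w5 = w4 NAND f = 0 NAND 1 = 1
w6 = b NAND w5 = 1 NAND 1 = 0
w7 = w6 NOR e = 0 NOR 1 = 0
w8 = w2 NOR w7 = 0 NOR 0 = 1
w9 = f NAND w8 = 1 NAND 1 = 0
w10 = NOT w9 = NOT 0 = 1
So w10 = 1.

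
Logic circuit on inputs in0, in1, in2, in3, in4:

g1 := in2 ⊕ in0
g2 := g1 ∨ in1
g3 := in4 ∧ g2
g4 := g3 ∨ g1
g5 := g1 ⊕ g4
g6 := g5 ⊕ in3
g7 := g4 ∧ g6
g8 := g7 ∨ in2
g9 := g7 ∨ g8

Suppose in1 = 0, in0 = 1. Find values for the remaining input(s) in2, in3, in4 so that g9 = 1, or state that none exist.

g9 = g7 ∨ g8 must be 1, so at least one of g7, g8 is 1.
Check with in1 = 0, in0 = 1 and in2=1, in3=1, in4=0:
g1 = in2 ⊕ in0 = 1 ⊕ 1 = 0
g2 = g1 ∨ in1 = 0 ∨ 0 = 0
g3 = in4 ∧ g2 = 0 ∧ 0 = 0
g4 = g3 ∨ g1 = 0 ∨ 0 = 0
g5 = g1 ⊕ g4 = 0 ⊕ 0 = 0
g6 = g5 ⊕ in3 = 0 ⊕ 1 = 1
g7 = g4 ∧ g6 = 0 ∧ 1 = 0
g8 = g7 ∨ in2 = 0 ∨ 1 = 1
g9 = g7 ∨ g8 = 0 ∨ 1 = 1
So g9 = 1.

in2=1 in3=1 in4=0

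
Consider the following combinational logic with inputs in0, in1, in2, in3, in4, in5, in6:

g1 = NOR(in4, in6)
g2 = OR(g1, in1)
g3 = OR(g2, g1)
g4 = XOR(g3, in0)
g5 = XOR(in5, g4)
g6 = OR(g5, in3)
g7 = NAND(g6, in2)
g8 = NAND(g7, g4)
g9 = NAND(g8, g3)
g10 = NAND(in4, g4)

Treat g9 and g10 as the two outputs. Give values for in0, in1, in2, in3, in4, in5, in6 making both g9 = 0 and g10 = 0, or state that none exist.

in0=0, in1=1, in2=1, in3=0, in4=1, in5=0, in6=1

Check with in0=0, in1=1, in2=1, in3=0, in4=1, in5=0, in6=1:
g1 = NOR(in4, in6) = NOR(1, 1) = 0
g2 = OR(g1, in1) = OR(0, 1) = 1
g3 = OR(g2, g1) = OR(1, 0) = 1
g4 = XOR(g3, in0) = XOR(1, 0) = 1
g5 = XOR(in5, g4) = XOR(0, 1) = 1
g6 = OR(g5, in3) = OR(1, 0) = 1
g7 = NAND(g6, in2) = NAND(1, 1) = 0
g8 = NAND(g7, g4) = NAND(0, 1) = 1
g9 = NAND(g8, g3) = NAND(1, 1) = 0
g10 = NAND(in4, g4) = NAND(1, 1) = 0
So g9 = 0 and g10 = 0.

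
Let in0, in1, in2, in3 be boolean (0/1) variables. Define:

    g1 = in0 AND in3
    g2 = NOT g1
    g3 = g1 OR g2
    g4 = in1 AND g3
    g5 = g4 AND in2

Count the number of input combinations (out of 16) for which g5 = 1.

4

g5 = g4 AND in2 must be 1, so both g4 = 1 and in2 = 1.
Satisfying assignments:
  in0=0, in1=1, in2=1, in3=0
  in0=0, in1=1, in2=1, in3=1
  in0=1, in1=1, in2=1, in3=0
  in0=1, in1=1, in2=1, in3=1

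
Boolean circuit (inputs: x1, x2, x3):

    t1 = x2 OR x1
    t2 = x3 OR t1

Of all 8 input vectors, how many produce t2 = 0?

t2 = x3 OR t1 must be 0, so both x3 = 0 and t1 = 0.
t1 = x2 OR x1 must be 0, so both x2 = 0 and x1 = 0.
Satisfying assignments:
  x1=0, x2=0, x3=0

1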